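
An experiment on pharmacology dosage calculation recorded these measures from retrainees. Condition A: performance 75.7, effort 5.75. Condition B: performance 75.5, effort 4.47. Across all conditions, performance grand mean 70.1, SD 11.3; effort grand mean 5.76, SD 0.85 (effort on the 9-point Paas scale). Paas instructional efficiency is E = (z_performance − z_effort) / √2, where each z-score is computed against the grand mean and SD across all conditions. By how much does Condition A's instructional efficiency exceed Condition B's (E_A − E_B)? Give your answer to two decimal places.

-1.05

Condition A: z_P = (75.7 − 70.1)/11.3 = 0.4956; z_E = (5.75 − 5.76)/0.85 = -0.0118; E_A = (0.4956 − (-0.0118))/√2 = 0.3588.
Condition B: z_P = (75.5 − 70.1)/11.3 = 0.4779; z_E = (4.47 − 5.76)/0.85 = -1.5176; E_B = (0.4779 − (-1.5176))/√2 = 1.4110.
E_A − E_B = 0.3588 − 1.4110 = -1.0522 ≈ -1.05.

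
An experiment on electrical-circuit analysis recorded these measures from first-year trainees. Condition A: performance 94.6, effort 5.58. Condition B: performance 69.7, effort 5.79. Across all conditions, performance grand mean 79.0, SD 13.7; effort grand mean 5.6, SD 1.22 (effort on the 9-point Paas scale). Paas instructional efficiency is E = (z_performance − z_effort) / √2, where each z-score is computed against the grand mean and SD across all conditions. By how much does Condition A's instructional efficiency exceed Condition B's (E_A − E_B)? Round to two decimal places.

1.41

Condition A: z_P = (94.6 − 79.0)/13.7 = 1.1387; z_E = (5.58 − 5.6)/1.22 = -0.0164; E_A = (1.1387 − (-0.0164))/√2 = 0.8168.
Condition B: z_P = (69.7 − 79.0)/13.7 = -0.6788; z_E = (5.79 − 5.6)/1.22 = 0.1557; E_B = (-0.6788 − 0.1557)/√2 = -0.5901.
E_A − E_B = 0.8168 − (-0.5901) = 1.4069 ≈ 1.41.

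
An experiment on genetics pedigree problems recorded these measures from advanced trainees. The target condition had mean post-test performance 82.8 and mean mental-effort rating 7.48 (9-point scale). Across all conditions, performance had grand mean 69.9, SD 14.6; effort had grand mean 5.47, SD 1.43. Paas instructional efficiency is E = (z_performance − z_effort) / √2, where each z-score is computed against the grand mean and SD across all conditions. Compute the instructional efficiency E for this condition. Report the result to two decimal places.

z_performance = (82.8 − 69.9) / 14.6 = 12.9000 / 14.6 = 0.8836.
z_effort = (7.48 − 5.47) / 1.43 = 2.0100 / 1.43 = 1.4056.
z_P − z_E = 0.8836 − 1.4056 = -0.5220.
E = -0.5220 / √2 = -0.5220 / 1.41421 = -0.3691 ≈ -0.37.

-0.37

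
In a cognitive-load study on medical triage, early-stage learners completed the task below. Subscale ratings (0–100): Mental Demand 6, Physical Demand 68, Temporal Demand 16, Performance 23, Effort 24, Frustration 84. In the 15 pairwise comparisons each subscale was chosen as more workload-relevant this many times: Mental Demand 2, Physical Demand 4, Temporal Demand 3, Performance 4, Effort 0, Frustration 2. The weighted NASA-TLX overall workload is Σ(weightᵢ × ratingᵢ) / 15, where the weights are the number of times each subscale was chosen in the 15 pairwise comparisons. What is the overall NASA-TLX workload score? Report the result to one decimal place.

The tallies are the weights (they sum to 15).
Weighted sum = 2·6 + 4·68 + 3·16 + 4·23 + 0·24 + 2·84
            = 12 + 272 + 48 + 92 + 0 + 168 = 592.
Overall workload = 592 / 15 = 39.4667 ≈ 39.5.

39.5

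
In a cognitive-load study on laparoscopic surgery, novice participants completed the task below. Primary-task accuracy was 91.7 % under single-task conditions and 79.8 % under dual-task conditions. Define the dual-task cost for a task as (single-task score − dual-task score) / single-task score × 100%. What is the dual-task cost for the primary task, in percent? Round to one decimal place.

13.0

Cost = (91.7 − 79.8) / 91.7 × 100%
     = 11.9000 / 91.7 × 100% = 12.9771%.
≈ 13.0%.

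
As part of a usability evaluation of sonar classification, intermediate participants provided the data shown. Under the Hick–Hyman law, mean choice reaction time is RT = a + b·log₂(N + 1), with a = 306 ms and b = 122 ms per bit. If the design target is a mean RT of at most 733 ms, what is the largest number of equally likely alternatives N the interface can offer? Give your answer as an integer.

Set 306 + 122·log₂(N + 1) ≤ 733.
log₂(N + 1) ≤ (733 − 306) / 122 = 3.5000.
N + 1 ≤ 2^3.5000 = 11.3137.
N ≤ 10.3137, so the largest integer N is 10.

10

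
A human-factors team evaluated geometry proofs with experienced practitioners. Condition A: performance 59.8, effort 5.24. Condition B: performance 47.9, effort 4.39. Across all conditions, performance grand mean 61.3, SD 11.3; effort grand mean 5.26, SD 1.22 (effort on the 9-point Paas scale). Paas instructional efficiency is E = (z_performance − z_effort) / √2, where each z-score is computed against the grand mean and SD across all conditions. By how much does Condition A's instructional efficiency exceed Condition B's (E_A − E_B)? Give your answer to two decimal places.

Condition A: z_P = (59.8 − 61.3)/11.3 = -0.1327; z_E = (5.24 − 5.26)/1.22 = -0.0164; E_A = (-0.1327 − (-0.0164))/√2 = -0.0822.
Condition B: z_P = (47.9 − 61.3)/11.3 = -1.1858; z_E = (4.39 − 5.26)/1.22 = -0.7131; E_B = (-1.1858 − (-0.7131))/√2 = -0.3342.
E_A − E_B = -0.0822 − (-0.3342) = 0.2520 ≈ 0.25.

0.25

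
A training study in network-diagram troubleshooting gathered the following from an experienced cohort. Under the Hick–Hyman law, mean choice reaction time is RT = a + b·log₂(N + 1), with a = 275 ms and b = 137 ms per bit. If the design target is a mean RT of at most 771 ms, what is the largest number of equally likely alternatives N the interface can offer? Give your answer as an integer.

11

Set 275 + 137·log₂(N + 1) ≤ 771.
log₂(N + 1) ≤ (771 − 275) / 137 = 3.6204.
N + 1 ≤ 2^3.6204 = 12.2984.
N ≤ 11.2984, so the largest integer N is 11.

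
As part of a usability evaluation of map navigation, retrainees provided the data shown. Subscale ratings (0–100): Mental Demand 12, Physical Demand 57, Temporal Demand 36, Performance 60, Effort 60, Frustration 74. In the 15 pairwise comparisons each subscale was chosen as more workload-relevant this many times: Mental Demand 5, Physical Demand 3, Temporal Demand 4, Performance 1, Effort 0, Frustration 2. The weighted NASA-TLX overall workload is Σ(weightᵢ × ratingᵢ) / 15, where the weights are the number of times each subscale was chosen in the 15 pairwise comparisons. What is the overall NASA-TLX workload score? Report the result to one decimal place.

38.9

The tallies are the weights (they sum to 15).
Weighted sum = 5·12 + 3·57 + 4·36 + 1·60 + 0·60 + 2·74
            = 60 + 171 + 144 + 60 + 0 + 148 = 583.
Overall workload = 583 / 15 = 38.8667 ≈ 38.9.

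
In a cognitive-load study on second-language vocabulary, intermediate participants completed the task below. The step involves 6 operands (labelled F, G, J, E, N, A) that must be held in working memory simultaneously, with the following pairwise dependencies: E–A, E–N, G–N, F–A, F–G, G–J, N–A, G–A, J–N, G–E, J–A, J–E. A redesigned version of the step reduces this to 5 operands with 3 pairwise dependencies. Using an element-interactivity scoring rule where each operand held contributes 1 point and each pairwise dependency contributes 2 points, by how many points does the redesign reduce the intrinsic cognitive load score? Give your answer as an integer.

Original: 6 × 1 + 12 × 2 = 6 + 24 = 30.
Redesigned: 5 × 1 + 3 × 2 = 5 + 6 = 11.
Reduction = 30 − 11 = 19.

19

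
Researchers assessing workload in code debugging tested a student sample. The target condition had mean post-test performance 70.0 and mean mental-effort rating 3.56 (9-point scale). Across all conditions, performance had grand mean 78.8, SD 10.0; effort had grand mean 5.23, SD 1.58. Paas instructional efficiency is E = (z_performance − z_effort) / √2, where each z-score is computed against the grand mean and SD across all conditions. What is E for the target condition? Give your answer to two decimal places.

z_performance = (70.0 − 78.8) / 10.0 = -8.8000 / 10.0 = -0.8800.
z_effort = (3.56 − 5.23) / 1.58 = -1.6700 / 1.58 = -1.0570.
z_P − z_E = -0.8800 − (-1.0570) = 0.1770.
E = 0.1770 / √2 = 0.1770 / 1.41421 = 0.1252 ≈ 0.13.

0.13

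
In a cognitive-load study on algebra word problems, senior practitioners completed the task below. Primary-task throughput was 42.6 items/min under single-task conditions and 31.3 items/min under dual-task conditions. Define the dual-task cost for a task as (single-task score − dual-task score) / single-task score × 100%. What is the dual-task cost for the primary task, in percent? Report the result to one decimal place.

Cost = (42.6 − 31.3) / 42.6 × 100%
     = 11.3000 / 42.6 × 100% = 26.5258%.
≈ 26.5%.

26.5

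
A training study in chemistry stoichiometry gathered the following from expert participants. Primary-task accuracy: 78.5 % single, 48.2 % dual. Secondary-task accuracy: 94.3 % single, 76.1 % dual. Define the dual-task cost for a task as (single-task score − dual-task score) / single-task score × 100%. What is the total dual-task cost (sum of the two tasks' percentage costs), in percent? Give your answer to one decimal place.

57.9

Primary cost = (78.5 − 48.2) / 78.5 × 100% = 38.5987%.
Secondary cost = (94.3 − 76.1) / 94.3 × 100% = 19.3001%.
Total = 38.5987% + 19.3001% = 57.8988% ≈ 57.9%.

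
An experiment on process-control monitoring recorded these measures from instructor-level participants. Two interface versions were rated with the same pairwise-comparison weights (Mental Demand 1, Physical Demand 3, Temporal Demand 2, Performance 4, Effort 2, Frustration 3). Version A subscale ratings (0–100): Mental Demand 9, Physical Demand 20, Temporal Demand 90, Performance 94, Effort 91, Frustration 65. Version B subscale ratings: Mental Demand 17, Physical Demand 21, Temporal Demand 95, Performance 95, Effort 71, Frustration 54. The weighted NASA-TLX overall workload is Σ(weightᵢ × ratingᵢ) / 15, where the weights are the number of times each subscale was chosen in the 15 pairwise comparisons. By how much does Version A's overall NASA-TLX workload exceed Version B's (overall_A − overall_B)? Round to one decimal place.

Version A weighted sum = 1·9 + 3·20 + 2·90 + 4·94 + 2·91 + 3·65 = 9 + 60 + 180 + 376 + 182 + 195 = 1002; overall_A = 1002/15 = 66.8000.
Version B weighted sum = 1·17 + 3·21 + 2·95 + 4·95 + 2·71 + 3·54 = 17 + 63 + 190 + 380 + 142 + 162 = 954; overall_B = 954/15 = 63.6000.
Difference = 66.8000 − 63.6000 = 3.2000 ≈ 3.2.

3.2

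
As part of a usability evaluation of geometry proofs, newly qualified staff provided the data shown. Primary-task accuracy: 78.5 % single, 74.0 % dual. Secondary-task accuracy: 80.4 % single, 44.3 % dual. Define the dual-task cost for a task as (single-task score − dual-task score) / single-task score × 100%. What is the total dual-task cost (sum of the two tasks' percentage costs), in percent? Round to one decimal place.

Primary cost = (78.5 − 74.0) / 78.5 × 100% = 5.7325%.
Secondary cost = (80.4 − 44.3) / 80.4 × 100% = 44.9005%.
Total = 5.7325% + 44.9005% = 50.6330% ≈ 50.6%.

50.6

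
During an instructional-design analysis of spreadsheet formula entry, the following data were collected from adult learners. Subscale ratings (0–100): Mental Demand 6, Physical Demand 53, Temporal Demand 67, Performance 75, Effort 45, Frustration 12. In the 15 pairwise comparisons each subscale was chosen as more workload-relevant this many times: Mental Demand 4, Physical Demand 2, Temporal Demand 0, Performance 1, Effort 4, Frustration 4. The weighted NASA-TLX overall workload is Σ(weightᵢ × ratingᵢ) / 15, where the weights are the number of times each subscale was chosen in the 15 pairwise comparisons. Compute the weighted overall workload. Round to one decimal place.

The tallies are the weights (they sum to 15).
Weighted sum = 4·6 + 2·53 + 0·67 + 1·75 + 4·45 + 4·12
            = 24 + 106 + 0 + 75 + 180 + 48 = 433.
Overall workload = 433 / 15 = 28.8667 ≈ 28.9.

28.9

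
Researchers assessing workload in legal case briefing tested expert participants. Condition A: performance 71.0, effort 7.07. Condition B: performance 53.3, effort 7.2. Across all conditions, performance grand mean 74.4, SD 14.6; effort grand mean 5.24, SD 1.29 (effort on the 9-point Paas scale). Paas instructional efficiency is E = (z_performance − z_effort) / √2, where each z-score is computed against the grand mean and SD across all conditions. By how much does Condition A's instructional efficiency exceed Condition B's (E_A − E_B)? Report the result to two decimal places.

0.93

Condition A: z_P = (71.0 − 74.4)/14.6 = -0.2329; z_E = (7.07 − 5.24)/1.29 = 1.4186; E_A = (-0.2329 − 1.4186)/√2 = -1.1678.
Condition B: z_P = (53.3 − 74.4)/14.6 = -1.4452; z_E = (7.2 − 5.24)/1.29 = 1.5194; E_B = (-1.4452 − 1.5194)/√2 = -2.0963.
E_A − E_B = -1.1678 − (-2.0963) = 0.9285 ≈ 0.93.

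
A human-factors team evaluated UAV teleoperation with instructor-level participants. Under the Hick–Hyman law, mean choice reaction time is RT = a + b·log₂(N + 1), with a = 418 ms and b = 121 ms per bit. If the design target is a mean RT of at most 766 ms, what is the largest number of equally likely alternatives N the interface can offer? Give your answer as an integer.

Set 418 + 121·log₂(N + 1) ≤ 766.
log₂(N + 1) ≤ (766 − 418) / 121 = 2.8760.
N + 1 ≤ 2^2.8760 = 7.3411.
N ≤ 6.3411, so the largest integer N is 6.

6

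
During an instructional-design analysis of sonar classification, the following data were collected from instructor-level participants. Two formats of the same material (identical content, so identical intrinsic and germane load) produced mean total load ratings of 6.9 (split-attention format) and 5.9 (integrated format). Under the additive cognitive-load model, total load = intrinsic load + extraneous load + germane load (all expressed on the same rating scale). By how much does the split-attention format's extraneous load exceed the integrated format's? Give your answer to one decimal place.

1.0

Intrinsic and germane load are equal across formats, so the difference in total load equals the difference in extraneous load.
Extraneous-load difference = 6.9 − 5.9 = 1.0.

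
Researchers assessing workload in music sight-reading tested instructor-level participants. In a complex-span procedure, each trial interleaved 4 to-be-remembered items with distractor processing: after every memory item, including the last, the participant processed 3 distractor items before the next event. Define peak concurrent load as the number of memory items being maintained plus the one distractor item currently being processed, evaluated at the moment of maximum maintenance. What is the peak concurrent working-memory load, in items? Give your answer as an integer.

Maintenance is greatest during the distractor(s) after memory item 4: all 4 memory items are being held.
One distractor item is concurrently being processed.
Peak concurrent load = 4 + 1 = 5 items.

5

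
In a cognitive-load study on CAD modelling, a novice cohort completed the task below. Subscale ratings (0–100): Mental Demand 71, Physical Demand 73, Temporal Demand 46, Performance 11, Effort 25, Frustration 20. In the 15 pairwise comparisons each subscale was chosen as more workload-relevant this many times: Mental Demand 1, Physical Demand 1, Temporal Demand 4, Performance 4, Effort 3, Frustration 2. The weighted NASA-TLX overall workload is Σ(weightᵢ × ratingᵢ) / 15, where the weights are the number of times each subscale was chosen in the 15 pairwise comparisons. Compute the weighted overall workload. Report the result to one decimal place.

The tallies are the weights (they sum to 15).
Weighted sum = 1·71 + 1·73 + 4·46 + 4·11 + 3·25 + 2·20
            = 71 + 73 + 184 + 44 + 75 + 40 = 487.
Overall workload = 487 / 15 = 32.4667 ≈ 32.5.

32.5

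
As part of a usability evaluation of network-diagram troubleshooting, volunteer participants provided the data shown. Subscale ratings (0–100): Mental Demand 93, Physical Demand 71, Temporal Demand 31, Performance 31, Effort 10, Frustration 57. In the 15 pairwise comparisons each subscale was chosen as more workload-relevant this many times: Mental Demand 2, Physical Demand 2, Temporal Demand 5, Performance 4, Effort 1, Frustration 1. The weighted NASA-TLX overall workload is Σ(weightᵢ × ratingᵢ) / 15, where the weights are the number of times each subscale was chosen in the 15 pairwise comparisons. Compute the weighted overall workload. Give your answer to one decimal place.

The tallies are the weights (they sum to 15).
Weighted sum = 2·93 + 2·71 + 5·31 + 4·31 + 1·10 + 1·57
            = 186 + 142 + 155 + 124 + 10 + 57 = 674.
Overall workload = 674 / 15 = 44.9333 ≈ 44.9.

44.9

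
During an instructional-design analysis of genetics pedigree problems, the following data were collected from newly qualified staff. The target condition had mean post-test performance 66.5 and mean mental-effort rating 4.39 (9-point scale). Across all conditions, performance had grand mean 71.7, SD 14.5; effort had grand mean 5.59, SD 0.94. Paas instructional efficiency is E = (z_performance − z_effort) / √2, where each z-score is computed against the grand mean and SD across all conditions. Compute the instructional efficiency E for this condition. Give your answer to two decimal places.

z_performance = (66.5 − 71.7) / 14.5 = -5.2000 / 14.5 = -0.3586.
z_effort = (4.39 − 5.59) / 0.94 = -1.2000 / 0.94 = -1.2766.
z_P − z_E = -0.3586 − (-1.2766) = 0.9180.
E = 0.9180 / √2 = 0.9180 / 1.41421 = 0.6491 ≈ 0.65.

0.65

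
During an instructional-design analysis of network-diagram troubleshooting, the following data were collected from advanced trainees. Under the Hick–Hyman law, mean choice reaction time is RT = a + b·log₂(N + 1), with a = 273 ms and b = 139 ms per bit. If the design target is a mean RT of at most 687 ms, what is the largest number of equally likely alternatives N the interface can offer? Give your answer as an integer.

Set 273 + 139·log₂(N + 1) ≤ 687.
log₂(N + 1) ≤ (687 − 273) / 139 = 2.9784.
N + 1 ≤ 2^2.9784 = 7.8811.
N ≤ 6.8811, so the largest integer N is 6.

6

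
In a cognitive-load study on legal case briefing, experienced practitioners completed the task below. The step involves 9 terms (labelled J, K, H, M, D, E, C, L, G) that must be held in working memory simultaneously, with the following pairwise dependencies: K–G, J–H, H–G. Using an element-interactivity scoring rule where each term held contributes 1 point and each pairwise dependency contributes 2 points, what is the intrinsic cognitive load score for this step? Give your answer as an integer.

Count of terms held simultaneously: 9.
Count of pairwise dependencies listed: 3.
Element contribution: 9 × 1 = 9.
Interaction contribution: 3 × 2 = 6.
Intrinsic load = 9 + 6 = 15.

15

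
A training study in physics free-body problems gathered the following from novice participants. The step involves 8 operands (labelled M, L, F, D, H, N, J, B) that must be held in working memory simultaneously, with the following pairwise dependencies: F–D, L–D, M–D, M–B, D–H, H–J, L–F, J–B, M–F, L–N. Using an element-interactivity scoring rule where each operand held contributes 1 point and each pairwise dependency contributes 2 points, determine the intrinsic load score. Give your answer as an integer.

Count of operands held simultaneously: 8.
Count of pairwise dependencies listed: 10.
Element contribution: 8 × 1 = 8.
Interaction contribution: 10 × 2 = 20.
Intrinsic load = 8 + 20 = 28.

28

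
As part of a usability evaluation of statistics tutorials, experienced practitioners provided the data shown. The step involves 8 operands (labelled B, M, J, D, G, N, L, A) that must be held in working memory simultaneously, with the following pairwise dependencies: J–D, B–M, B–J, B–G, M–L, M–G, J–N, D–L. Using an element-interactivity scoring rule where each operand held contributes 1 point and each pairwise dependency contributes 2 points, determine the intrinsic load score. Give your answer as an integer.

Count of operands held simultaneously: 8.
Count of pairwise dependencies listed: 8.
Element contribution: 8 × 1 = 8.
Interaction contribution: 8 × 2 = 16.
Intrinsic load = 8 + 16 = 24.

24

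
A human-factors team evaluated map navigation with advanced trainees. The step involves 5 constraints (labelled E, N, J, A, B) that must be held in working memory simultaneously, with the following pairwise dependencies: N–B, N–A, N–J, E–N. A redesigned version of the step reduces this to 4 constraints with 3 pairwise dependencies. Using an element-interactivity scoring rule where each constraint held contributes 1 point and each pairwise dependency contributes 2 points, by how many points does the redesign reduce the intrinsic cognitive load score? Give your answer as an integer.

Original: 5 × 1 + 4 × 2 = 5 + 8 = 13.
Redesigned: 4 × 1 + 3 × 2 = 4 + 6 = 10.
Reduction = 13 − 10 = 3.

3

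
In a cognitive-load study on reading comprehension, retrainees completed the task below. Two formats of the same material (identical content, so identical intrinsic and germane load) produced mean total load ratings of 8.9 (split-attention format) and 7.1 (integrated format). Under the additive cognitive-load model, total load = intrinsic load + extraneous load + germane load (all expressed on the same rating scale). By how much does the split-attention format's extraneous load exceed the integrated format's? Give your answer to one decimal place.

1.8

Intrinsic and germane load are equal across formats, so the difference in total load equals the difference in extraneous load.
Extraneous-load difference = 8.9 − 7.1 = 1.8.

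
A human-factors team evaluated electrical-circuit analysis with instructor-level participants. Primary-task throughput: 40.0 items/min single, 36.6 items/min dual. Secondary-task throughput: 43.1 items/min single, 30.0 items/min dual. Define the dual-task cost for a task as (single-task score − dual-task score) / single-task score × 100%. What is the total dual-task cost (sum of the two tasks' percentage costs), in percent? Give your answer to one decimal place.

Primary cost = (40.0 − 36.6) / 40.0 × 100% = 8.5000%.
Secondary cost = (43.1 − 30.0) / 43.1 × 100% = 30.3944%.
Total = 8.5000% + 30.3944% = 38.8944% ≈ 38.9%.

38.9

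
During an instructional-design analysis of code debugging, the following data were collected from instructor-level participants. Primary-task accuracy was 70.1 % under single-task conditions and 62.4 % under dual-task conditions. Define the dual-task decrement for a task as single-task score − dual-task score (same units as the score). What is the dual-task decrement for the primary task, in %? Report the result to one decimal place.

7.7

Decrement = 70.1 − 62.4 = 7.7000 % ≈ 7.7 %.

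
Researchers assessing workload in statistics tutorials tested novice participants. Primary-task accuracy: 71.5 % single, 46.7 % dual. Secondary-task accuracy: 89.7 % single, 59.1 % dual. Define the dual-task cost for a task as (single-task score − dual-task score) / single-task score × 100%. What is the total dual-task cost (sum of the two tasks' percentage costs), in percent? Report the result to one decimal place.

Primary cost = (71.5 − 46.7) / 71.5 × 100% = 34.6853%.
Secondary cost = (89.7 − 59.1) / 89.7 × 100% = 34.1137%.
Total = 34.6853% + 34.1137% = 68.7990% ≈ 68.8%.

68.8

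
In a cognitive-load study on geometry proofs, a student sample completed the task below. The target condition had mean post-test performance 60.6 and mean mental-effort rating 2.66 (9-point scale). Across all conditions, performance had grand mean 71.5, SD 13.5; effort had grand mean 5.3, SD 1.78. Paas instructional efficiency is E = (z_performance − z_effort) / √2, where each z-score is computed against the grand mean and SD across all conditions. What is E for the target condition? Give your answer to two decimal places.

0.48

z_performance = (60.6 − 71.5) / 13.5 = -10.9000 / 13.5 = -0.8074.
z_effort = (2.66 − 5.3) / 1.78 = -2.6400 / 1.78 = -1.4831.
z_P − z_E = -0.8074 − (-1.4831) = 0.6757.
E = 0.6757 / √2 = 0.6757 / 1.41421 = 0.4778 ≈ 0.48.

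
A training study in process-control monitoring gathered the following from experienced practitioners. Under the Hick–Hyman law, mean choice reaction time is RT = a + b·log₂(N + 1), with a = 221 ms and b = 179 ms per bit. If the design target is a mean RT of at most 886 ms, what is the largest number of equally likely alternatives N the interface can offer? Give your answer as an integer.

Set 221 + 179·log₂(N + 1) ≤ 886.
log₂(N + 1) ≤ (886 − 221) / 179 = 3.7151.
N + 1 ≤ 2^3.7151 = 13.1328.
N ≤ 12.1328, so the largest integer N is 12.

12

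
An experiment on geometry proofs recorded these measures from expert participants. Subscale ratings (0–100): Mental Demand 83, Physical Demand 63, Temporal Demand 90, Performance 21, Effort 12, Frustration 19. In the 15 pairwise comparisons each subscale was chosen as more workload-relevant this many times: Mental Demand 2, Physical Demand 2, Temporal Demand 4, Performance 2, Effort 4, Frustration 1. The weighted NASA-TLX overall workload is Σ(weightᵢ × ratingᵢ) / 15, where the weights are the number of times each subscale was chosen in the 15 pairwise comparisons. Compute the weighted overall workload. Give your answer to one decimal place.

The tallies are the weights (they sum to 15).
Weighted sum = 2·83 + 2·63 + 4·90 + 2·21 + 4·12 + 1·19
            = 166 + 126 + 360 + 42 + 48 + 19 = 761.
Overall workload = 761 / 15 = 50.7333 ≈ 50.7.

50.7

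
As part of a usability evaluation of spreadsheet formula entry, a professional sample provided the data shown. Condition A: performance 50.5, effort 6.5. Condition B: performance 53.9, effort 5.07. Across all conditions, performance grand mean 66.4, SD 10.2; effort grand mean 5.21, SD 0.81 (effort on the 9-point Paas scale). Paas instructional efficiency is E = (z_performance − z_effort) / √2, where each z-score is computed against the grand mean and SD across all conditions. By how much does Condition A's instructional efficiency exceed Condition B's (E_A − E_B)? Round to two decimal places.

Condition A: z_P = (50.5 − 66.4)/10.2 = -1.5588; z_E = (6.5 − 5.21)/0.81 = 1.5926; E_A = (-1.5588 − 1.5926)/√2 = -2.2284.
Condition B: z_P = (53.9 − 66.4)/10.2 = -1.2255; z_E = (5.07 − 5.21)/0.81 = -0.1728; E_B = (-1.2255 − (-0.1728))/√2 = -0.7444.
E_A − E_B = -2.2284 − (-0.7444) = -1.4840 ≈ -1.48.

-1.48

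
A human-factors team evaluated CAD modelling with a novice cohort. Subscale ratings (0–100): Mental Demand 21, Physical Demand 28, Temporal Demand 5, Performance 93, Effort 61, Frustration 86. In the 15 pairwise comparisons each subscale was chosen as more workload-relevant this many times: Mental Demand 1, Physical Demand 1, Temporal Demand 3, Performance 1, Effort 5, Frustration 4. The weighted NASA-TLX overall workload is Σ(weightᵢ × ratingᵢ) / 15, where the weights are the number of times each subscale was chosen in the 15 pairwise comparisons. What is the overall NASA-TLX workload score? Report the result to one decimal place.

The tallies are the weights (they sum to 15).
Weighted sum = 1·21 + 1·28 + 3·5 + 1·93 + 5·61 + 4·86
            = 21 + 28 + 15 + 93 + 305 + 344 = 806.
Overall workload = 806 / 15 = 53.7333 ≈ 53.7.

53.7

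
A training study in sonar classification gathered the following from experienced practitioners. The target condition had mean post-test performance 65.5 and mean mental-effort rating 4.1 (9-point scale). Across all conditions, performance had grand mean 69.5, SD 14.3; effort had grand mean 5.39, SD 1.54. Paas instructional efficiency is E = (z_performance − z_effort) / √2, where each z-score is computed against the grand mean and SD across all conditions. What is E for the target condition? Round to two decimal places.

0.39

z_performance = (65.5 − 69.5) / 14.3 = -4.0000 / 14.3 = -0.2797.
z_effort = (4.1 − 5.39) / 1.54 = -1.2900 / 1.54 = -0.8377.
z_P − z_E = -0.2797 − (-0.8377) = 0.5580.
E = 0.5580 / √2 = 0.5580 / 1.41421 = 0.3946 ≈ 0.39.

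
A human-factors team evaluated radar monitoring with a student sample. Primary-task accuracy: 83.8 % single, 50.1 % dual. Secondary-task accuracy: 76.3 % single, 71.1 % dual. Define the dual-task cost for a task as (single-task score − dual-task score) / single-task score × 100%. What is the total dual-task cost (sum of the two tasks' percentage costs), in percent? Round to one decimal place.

47.0

Primary cost = (83.8 − 50.1) / 83.8 × 100% = 40.2148%.
Secondary cost = (76.3 − 71.1) / 76.3 × 100% = 6.8152%.
Total = 40.2148% + 6.8152% = 47.0300% ≈ 47.0%.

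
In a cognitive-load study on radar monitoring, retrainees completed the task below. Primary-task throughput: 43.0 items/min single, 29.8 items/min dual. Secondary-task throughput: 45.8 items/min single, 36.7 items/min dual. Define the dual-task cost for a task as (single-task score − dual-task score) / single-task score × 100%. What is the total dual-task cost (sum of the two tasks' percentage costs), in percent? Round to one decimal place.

50.6

Primary cost = (43.0 − 29.8) / 43.0 × 100% = 30.6977%.
Secondary cost = (45.8 − 36.7) / 45.8 × 100% = 19.8690%.
Total = 30.6977% + 19.8690% = 50.5667% ≈ 50.6%.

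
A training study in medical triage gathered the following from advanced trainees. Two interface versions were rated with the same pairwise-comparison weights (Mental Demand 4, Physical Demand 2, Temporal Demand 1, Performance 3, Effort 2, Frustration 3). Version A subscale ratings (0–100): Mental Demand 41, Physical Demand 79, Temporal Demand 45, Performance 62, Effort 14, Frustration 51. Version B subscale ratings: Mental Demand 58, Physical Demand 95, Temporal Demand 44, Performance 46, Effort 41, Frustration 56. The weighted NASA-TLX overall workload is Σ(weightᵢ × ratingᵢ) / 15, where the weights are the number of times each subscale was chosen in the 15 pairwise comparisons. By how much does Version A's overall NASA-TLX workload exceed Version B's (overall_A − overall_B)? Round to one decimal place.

Version A weighted sum = 4·41 + 2·79 + 1·45 + 3·62 + 2·14 + 3·51 = 164 + 158 + 45 + 186 + 28 + 153 = 734; overall_A = 734/15 = 48.9333.
Version B weighted sum = 4·58 + 2·95 + 1·44 + 3·46 + 2·41 + 3·56 = 232 + 190 + 44 + 138 + 82 + 168 = 854; overall_B = 854/15 = 56.9333.
Difference = 48.9333 − 56.9333 = -8.0000 ≈ -8.0.

-8.0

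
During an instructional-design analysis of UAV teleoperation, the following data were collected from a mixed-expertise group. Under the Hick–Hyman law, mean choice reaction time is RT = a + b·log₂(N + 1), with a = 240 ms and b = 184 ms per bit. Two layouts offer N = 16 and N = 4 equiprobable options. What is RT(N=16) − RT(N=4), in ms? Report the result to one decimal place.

RT(16) = 240 + 184·log₂(17) = 240 + 184·4.0875 = 992.1000 ms.
RT(4) = 240 + 184·log₂(5) = 240 + 184·2.3219 = 667.2296 ms.
Difference = 992.1000 − 667.2296 = 324.8704 ≈ 324.9 ms.

324.9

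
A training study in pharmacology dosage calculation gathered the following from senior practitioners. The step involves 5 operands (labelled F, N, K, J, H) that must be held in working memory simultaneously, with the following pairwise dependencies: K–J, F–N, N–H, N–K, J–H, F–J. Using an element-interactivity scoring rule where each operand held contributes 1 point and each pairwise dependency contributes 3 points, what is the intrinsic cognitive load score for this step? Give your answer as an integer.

Count of operands held simultaneously: 5.
Count of pairwise dependencies listed: 6.
Element contribution: 5 × 1 = 5.
Interaction contribution: 6 × 3 = 18.
Intrinsic load = 5 + 18 = 23.

23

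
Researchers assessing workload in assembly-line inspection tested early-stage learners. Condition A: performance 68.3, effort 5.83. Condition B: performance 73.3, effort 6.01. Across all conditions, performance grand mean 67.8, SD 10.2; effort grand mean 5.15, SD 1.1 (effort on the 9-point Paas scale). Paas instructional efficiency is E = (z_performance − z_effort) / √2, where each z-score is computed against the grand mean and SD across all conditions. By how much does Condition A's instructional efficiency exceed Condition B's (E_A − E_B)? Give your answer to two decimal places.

Condition A: z_P = (68.3 − 67.8)/10.2 = 0.0490; z_E = (5.83 − 5.15)/1.1 = 0.6182; E_A = (0.0490 − 0.6182)/√2 = -0.4025.
Condition B: z_P = (73.3 − 67.8)/10.2 = 0.5392; z_E = (6.01 − 5.15)/1.1 = 0.7818; E_B = (0.5392 − 0.7818)/√2 = -0.1715.
E_A − E_B = -0.4025 − (-0.1715) = -0.2310 ≈ -0.23.

-0.23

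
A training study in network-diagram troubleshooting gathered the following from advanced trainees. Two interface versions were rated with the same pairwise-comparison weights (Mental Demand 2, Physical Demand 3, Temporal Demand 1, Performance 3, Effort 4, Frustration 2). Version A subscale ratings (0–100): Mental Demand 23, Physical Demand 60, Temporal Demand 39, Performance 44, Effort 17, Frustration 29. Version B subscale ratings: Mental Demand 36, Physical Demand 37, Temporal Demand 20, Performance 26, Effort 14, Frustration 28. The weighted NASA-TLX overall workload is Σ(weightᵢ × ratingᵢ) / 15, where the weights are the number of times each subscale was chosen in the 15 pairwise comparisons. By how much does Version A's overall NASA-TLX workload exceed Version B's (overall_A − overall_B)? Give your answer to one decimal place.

Version A weighted sum = 2·23 + 3·60 + 1·39 + 3·44 + 4·17 + 2·29 = 46 + 180 + 39 + 132 + 68 + 58 = 523; overall_A = 523/15 = 34.8667.
Version B weighted sum = 2·36 + 3·37 + 1·20 + 3·26 + 4·14 + 2·28 = 72 + 111 + 20 + 78 + 56 + 56 = 393; overall_B = 393/15 = 26.2000.
Difference = 34.8667 − 26.2000 = 8.6667 ≈ 8.7.

8.7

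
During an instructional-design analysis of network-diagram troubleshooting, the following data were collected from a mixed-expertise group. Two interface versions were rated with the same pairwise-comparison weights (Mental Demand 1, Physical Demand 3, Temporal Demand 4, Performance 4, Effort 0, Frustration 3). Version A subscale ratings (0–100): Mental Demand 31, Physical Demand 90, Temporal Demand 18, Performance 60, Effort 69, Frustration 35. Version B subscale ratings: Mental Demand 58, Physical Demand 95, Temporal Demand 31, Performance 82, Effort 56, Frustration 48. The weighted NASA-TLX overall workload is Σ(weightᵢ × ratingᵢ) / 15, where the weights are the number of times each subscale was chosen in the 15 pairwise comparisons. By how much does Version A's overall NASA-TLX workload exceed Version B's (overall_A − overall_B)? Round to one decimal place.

Version A weighted sum = 1·31 + 3·90 + 4·18 + 4·60 + 0·69 + 3·35 = 31 + 270 + 72 + 240 + 0 + 105 = 718; overall_A = 718/15 = 47.8667.
Version B weighted sum = 1·58 + 3·95 + 4·31 + 4·82 + 0·56 + 3·48 = 58 + 285 + 124 + 328 + 0 + 144 = 939; overall_B = 939/15 = 62.6000.
Difference = 47.8667 − 62.6000 = -14.7333 ≈ -14.7.

-14.7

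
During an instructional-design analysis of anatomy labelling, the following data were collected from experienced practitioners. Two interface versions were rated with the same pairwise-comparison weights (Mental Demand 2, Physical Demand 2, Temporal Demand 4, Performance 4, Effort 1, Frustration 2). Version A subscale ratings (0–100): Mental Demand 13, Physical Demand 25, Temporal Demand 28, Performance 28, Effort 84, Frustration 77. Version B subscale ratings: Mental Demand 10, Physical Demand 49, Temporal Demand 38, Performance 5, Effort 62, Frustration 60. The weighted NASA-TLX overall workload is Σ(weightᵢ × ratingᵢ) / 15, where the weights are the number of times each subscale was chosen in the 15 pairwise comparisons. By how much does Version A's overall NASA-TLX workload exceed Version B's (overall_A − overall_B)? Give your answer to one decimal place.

4.4

Version A weighted sum = 2·13 + 2·25 + 4·28 + 4·28 + 1·84 + 2·77 = 26 + 50 + 112 + 112 + 84 + 154 = 538; overall_A = 538/15 = 35.8667.
Version B weighted sum = 2·10 + 2·49 + 4·38 + 4·5 + 1·62 + 2·60 = 20 + 98 + 152 + 20 + 62 + 120 = 472; overall_B = 472/15 = 31.4667.
Difference = 35.8667 − 31.4667 = 4.4000 ≈ 4.4.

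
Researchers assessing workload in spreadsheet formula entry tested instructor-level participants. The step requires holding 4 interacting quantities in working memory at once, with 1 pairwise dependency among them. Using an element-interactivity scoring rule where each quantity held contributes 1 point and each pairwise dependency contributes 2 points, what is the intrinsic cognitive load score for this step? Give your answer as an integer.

Element contribution: 4 × 1 = 4.
Interaction contribution: 1 × 2 = 2.
Intrinsic load = 4 + 2 = 6.

6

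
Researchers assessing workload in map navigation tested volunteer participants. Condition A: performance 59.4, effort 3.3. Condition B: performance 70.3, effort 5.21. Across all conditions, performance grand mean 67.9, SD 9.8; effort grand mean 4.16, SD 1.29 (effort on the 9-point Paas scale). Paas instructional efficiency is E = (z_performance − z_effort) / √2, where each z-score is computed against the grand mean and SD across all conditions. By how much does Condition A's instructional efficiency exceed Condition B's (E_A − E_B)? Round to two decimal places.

Condition A: z_P = (59.4 − 67.9)/9.8 = -0.8673; z_E = (3.3 − 4.16)/1.29 = -0.6667; E_A = (-0.8673 − (-0.6667))/√2 = -0.1418.
Condition B: z_P = (70.3 − 67.9)/9.8 = 0.2449; z_E = (5.21 − 4.16)/1.29 = 0.8140; E_B = (0.2449 − 0.8140)/√2 = -0.4024.
E_A − E_B = -0.1418 − (-0.4024) = 0.2606 ≈ 0.26.

0.26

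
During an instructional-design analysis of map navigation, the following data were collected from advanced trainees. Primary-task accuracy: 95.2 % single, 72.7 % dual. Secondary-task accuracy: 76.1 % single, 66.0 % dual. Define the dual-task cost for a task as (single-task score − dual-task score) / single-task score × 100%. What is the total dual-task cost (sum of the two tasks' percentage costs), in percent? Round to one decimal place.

Primary cost = (95.2 − 72.7) / 95.2 × 100% = 23.6345%.
Secondary cost = (76.1 − 66.0) / 76.1 × 100% = 13.2720%.
Total = 23.6345% + 13.2720% = 36.9065% ≈ 36.9%.

36.9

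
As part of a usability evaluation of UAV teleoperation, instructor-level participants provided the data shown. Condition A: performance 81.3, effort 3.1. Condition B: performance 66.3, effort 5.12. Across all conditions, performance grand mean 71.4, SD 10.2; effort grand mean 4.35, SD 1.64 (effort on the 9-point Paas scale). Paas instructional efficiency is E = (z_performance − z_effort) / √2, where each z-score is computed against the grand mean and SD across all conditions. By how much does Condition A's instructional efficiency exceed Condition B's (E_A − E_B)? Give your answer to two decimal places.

Condition A: z_P = (81.3 − 71.4)/10.2 = 0.9706; z_E = (3.1 − 4.35)/1.64 = -0.7622; E_A = (0.9706 − (-0.7622))/√2 = 1.2253.
Condition B: z_P = (66.3 − 71.4)/10.2 = -0.5000; z_E = (5.12 − 4.35)/1.64 = 0.4695; E_B = (-0.5000 − 0.4695)/√2 = -0.6855.
E_A − E_B = 1.2253 − (-0.6855) = 1.9108 ≈ 1.91.

1.91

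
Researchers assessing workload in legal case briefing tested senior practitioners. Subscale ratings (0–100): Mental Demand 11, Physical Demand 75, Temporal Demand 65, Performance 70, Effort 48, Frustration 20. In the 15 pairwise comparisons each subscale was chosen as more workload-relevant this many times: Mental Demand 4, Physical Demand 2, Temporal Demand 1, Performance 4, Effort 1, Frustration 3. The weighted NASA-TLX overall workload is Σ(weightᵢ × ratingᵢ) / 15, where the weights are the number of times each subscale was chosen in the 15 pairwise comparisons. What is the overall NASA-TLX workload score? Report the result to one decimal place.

43.1

The tallies are the weights (they sum to 15).
Weighted sum = 4·11 + 2·75 + 1·65 + 4·70 + 1·48 + 3·20
            = 44 + 150 + 65 + 280 + 48 + 60 = 647.
Overall workload = 647 / 15 = 43.1333 ≈ 43.1.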